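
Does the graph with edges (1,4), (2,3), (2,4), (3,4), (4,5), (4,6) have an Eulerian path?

Step 1: Find the degree of each vertex:
  deg(1) = 1
  deg(2) = 2
  deg(3) = 2
  deg(4) = 5
  deg(5) = 1
  deg(6) = 1

Step 2: Count vertices with odd degree:
  Odd-degree vertices: 1, 4, 5, 6 (4 total)

Step 3: Apply Euler's theorem:
  - Eulerian circuit exists iff graph is connected and all vertices have even degree
  - Eulerian path exists iff graph is connected and has 0 or 2 odd-degree vertices

Graph has 4 odd-degree vertices (need 0 or 2).
Neither Eulerian path nor Eulerian circuit exists.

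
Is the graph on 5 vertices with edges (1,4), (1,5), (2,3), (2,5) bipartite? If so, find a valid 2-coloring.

Step 1: Attempt 2-coloring using BFS:
  Start at vertex 1, assign color 0
  Color vertex 4 with color 1 (neighbor of 1)
  Color vertex 5 with color 1 (neighbor of 1)
  Color vertex 2 with color 0 (neighbor of 5)
  Color vertex 3 with color 1 (neighbor of 2)

Step 2: 2-coloring succeeded. No conflicts found.
  Set A (color 0): {1, 2}
  Set B (color 1): {3, 4, 5}

The graph is bipartite with partition {1, 2}, {3, 4, 5}.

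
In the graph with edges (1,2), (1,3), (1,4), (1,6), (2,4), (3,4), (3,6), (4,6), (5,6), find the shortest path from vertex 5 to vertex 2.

Step 1: Build adjacency list:
  1: 2, 3, 4, 6
  2: 1, 4
  3: 1, 4, 6
  4: 1, 2, 3, 6
  5: 6
  6: 1, 3, 4, 5

Step 2: BFS from vertex 5 to find shortest path to 2:
  vertex 6 reached at distance 1
  vertex 1 reached at distance 2
  vertex 3 reached at distance 2
  vertex 4 reached at distance 2
  vertex 2 reached at distance 3

Step 3: Shortest path: 5 -> 6 -> 4 -> 2
Path length: 3 edges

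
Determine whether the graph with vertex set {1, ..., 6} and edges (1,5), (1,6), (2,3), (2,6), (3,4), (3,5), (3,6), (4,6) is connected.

Step 1: Build adjacency list from edges:
  1: 5, 6
  2: 3, 6
  3: 2, 4, 5, 6
  4: 3, 6
  5: 1, 3
  6: 1, 2, 3, 4

Step 2: Run BFS/DFS from vertex 1:
  Visited: {1, 5, 6, 3, 2, 4}
  Reached 6 of 6 vertices

Step 3: All 6 vertices reached from vertex 1, so the graph is connected.
Answer: Yes, the graph is connected.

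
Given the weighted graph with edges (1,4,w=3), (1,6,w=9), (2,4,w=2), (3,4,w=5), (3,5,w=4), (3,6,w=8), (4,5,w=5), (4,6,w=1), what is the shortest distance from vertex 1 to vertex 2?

Step 1: Build adjacency list with weights:
  1: 4(w=3), 6(w=9)
  2: 4(w=2)
  3: 4(w=5), 5(w=4), 6(w=8)
  4: 1(w=3), 2(w=2), 3(w=5), 5(w=5), 6(w=1)
  5: 3(w=4), 4(w=5)
  6: 1(w=9), 3(w=8), 4(w=1)

Step 2: Apply Dijkstra's algorithm from vertex 1:
  Visit vertex 1 (distance=0)
    Update dist[4] = 3
    Update dist[6] = 9
  Visit vertex 4 (distance=3)
    Update dist[2] = 5
    Update dist[3] = 8
    Update dist[5] = 8
    Update dist[6] = 4
  Visit vertex 6 (distance=4)
  Visit vertex 2 (distance=5)

Step 3: Shortest path: 1 -> 4 -> 2
Total weight: 3 + 2 = 5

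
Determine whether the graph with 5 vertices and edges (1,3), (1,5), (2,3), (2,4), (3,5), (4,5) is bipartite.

Step 1: Attempt 2-coloring using BFS:
  Start at vertex 1, assign color 0
  Color vertex 3 with color 1 (neighbor of 1)
  Color vertex 5 with color 1 (neighbor of 1)
  Color vertex 2 with color 0 (neighbor of 3)

Step 2: Conflict found! Vertices 3 and 5 are adjacent but have the same color.
This means the graph contains an odd cycle.

The graph is NOT bipartite.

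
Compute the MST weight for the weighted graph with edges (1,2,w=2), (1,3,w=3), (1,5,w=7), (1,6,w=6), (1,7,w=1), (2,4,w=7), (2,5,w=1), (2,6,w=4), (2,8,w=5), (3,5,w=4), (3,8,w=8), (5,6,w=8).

Apply Kruskal's algorithm (sort edges by weight, add if no cycle):

Sorted edges by weight:
  (1,7) w=1
  (2,5) w=1
  (1,2) w=2
  (1,3) w=3
  (2,6) w=4
  (3,5) w=4
  (2,8) w=5
  (1,6) w=6
  (1,5) w=7
  (2,4) w=7
  (3,8) w=8
  (5,6) w=8

Add edge (1,7) w=1 -- no cycle. Running total: 1
Add edge (2,5) w=1 -- no cycle. Running total: 2
Add edge (1,2) w=2 -- no cycle. Running total: 4
Add edge (1,3) w=3 -- no cycle. Running total: 7
Add edge (2,6) w=4 -- no cycle. Running total: 11
Skip edge (3,5) w=4 -- would create cycle
Add edge (2,8) w=5 -- no cycle. Running total: 16
Skip edge (1,6) w=6 -- would create cycle
Skip edge (1,5) w=7 -- would create cycle
Add edge (2,4) w=7 -- no cycle. Running total: 23

MST edges: (1,7,w=1), (2,5,w=1), (1,2,w=2), (1,3,w=3), (2,6,w=4), (2,8,w=5), (2,4,w=7)
Total MST weight: 1 + 1 + 2 + 3 + 4 + 5 + 7 = 23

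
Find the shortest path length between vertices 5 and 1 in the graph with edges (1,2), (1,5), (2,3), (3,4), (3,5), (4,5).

Step 1: Build adjacency list:
  1: 2, 5
  2: 1, 3
  3: 2, 4, 5
  4: 3, 5
  5: 1, 3, 4

Step 2: BFS from vertex 5 to find shortest path to 1:
  vertex 1 reached at distance 1

Step 3: Shortest path: 5 -> 1
Path length: 1 edge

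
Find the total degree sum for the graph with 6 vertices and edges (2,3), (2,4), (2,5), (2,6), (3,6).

Step 1: Count edges incident to each vertex:
  deg(1) = 0 (neighbors: none)
  deg(2) = 4 (neighbors: 3, 4, 5, 6)
  deg(3) = 2 (neighbors: 2, 6)
  deg(4) = 1 (neighbors: 2)
  deg(5) = 1 (neighbors: 2)
  deg(6) = 2 (neighbors: 2, 3)

Step 2: Sum all degrees:
  0 + 4 + 2 + 1 + 1 + 2 = 10

Verification: sum of degrees = 2 * |E| = 2 * 5 = 10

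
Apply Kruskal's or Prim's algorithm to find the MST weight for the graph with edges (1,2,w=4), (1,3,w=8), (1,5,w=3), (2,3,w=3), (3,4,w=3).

Apply Kruskal's algorithm (sort edges by weight, add if no cycle):

Sorted edges by weight:
  (1,5) w=3
  (2,3) w=3
  (3,4) w=3
  (1,2) w=4
  (1,3) w=8

Add edge (1,5) w=3 -- no cycle. Running total: 3
Add edge (2,3) w=3 -- no cycle. Running total: 6
Add edge (3,4) w=3 -- no cycle. Running total: 9
Add edge (1,2) w=4 -- no cycle. Running total: 13

MST edges: (1,5,w=3), (2,3,w=3), (3,4,w=3), (1,2,w=4)
Total MST weight: 3 + 3 + 3 + 4 = 13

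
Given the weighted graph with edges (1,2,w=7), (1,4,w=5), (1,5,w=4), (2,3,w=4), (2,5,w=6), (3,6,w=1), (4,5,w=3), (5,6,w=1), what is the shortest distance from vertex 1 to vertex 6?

Step 1: Build adjacency list with weights:
  1: 2(w=7), 4(w=5), 5(w=4)
  2: 1(w=7), 3(w=4), 5(w=6)
  3: 2(w=4), 6(w=1)
  4: 1(w=5), 5(w=3)
  5: 1(w=4), 2(w=6), 4(w=3), 6(w=1)
  6: 3(w=1), 5(w=1)

Step 2: Apply Dijkstra's algorithm from vertex 1:
  Visit vertex 1 (distance=0)
    Update dist[2] = 7
    Update dist[4] = 5
    Update dist[5] = 4
  Visit vertex 5 (distance=4)
    Update dist[6] = 5
  Visit vertex 4 (distance=5)
  Visit vertex 6 (distance=5)
    Update dist[3] = 6

Step 3: Shortest path: 1 -> 5 -> 6
Total weight: 4 + 1 = 5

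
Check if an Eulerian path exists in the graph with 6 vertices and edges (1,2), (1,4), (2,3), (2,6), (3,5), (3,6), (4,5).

Step 1: Find the degree of each vertex:
  deg(1) = 2
  deg(2) = 3
  deg(3) = 3
  deg(4) = 2
  deg(5) = 2
  deg(6) = 2

Step 2: Count vertices with odd degree:
  Odd-degree vertices: 2, 3 (2 total)

Step 3: Apply Euler's theorem:
  - Eulerian circuit exists iff graph is connected and all vertices have even degree
  - Eulerian path exists iff graph is connected and has 0 or 2 odd-degree vertices

Graph is connected with exactly 2 odd-degree vertices (2, 3).
Eulerian path exists (starting and ending at the odd-degree vertices), but no Eulerian circuit.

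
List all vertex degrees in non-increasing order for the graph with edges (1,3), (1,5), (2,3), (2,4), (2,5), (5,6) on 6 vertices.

Step 1: Count edges incident to each vertex:
  deg(1) = 2 (neighbors: 3, 5)
  deg(2) = 3 (neighbors: 3, 4, 5)
  deg(3) = 2 (neighbors: 1, 2)
  deg(4) = 1 (neighbors: 2)
  deg(5) = 3 (neighbors: 1, 2, 6)
  deg(6) = 1 (neighbors: 5)

Step 2: Sort degrees in non-increasing order:
  Degrees: [2, 3, 2, 1, 3, 1] -> sorted: [3, 3, 2, 2, 1, 1]

Degree sequence: [3, 3, 2, 2, 1, 1]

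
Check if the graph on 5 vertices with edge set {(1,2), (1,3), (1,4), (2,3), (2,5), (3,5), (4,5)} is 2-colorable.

Step 1: Attempt 2-coloring using BFS:
  Start at vertex 1, assign color 0
  Color vertex 2 with color 1 (neighbor of 1)
  Color vertex 3 with color 1 (neighbor of 1)
  Color vertex 4 with color 1 (neighbor of 1)

Step 2: Conflict found! Vertices 2 and 3 are adjacent but have the same color.
This means the graph contains an odd cycle.

The graph is NOT bipartite.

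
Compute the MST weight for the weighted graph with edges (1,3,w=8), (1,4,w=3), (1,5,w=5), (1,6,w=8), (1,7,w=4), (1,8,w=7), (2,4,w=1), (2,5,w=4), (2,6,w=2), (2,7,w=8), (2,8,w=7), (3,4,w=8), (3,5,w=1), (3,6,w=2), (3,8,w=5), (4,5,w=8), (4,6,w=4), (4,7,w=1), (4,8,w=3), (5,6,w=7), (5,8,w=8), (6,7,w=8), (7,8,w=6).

Apply Kruskal's algorithm (sort edges by weight, add if no cycle):

Sorted edges by weight:
  (2,4) w=1
  (3,5) w=1
  (4,7) w=1
  (2,6) w=2
  (3,6) w=2
  (1,4) w=3
  (4,8) w=3
  (1,7) w=4
  (2,5) w=4
  (4,6) w=4
  (1,5) w=5
  (3,8) w=5
  (7,8) w=6
  (1,8) w=7
  (2,8) w=7
  (5,6) w=7
  (1,3) w=8
  (1,6) w=8
  (2,7) w=8
  (3,4) w=8
  (4,5) w=8
  (5,8) w=8
  (6,7) w=8

Add edge (2,4) w=1 -- no cycle. Running total: 1
Add edge (3,5) w=1 -- no cycle. Running total: 2
Add edge (4,7) w=1 -- no cycle. Running total: 3
Add edge (2,6) w=2 -- no cycle. Running total: 5
Add edge (3,6) w=2 -- no cycle. Running total: 7
Add edge (1,4) w=3 -- no cycle. Running total: 10
Add edge (4,8) w=3 -- no cycle. Running total: 13

MST edges: (2,4,w=1), (3,5,w=1), (4,7,w=1), (2,6,w=2), (3,6,w=2), (1,4,w=3), (4,8,w=3)
Total MST weight: 1 + 1 + 1 + 2 + 2 + 3 + 3 = 13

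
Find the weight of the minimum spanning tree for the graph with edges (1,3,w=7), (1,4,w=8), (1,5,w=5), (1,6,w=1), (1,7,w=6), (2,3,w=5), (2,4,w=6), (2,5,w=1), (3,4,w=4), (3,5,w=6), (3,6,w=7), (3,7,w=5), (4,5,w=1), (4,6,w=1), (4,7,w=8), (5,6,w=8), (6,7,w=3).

Apply Kruskal's algorithm (sort edges by weight, add if no cycle):

Sorted edges by weight:
  (1,6) w=1
  (2,5) w=1
  (4,5) w=1
  (4,6) w=1
  (6,7) w=3
  (3,4) w=4
  (1,5) w=5
  (2,3) w=5
  (3,7) w=5
  (1,7) w=6
  (2,4) w=6
  (3,5) w=6
  (1,3) w=7
  (3,6) w=7
  (1,4) w=8
  (4,7) w=8
  (5,6) w=8

Add edge (1,6) w=1 -- no cycle. Running total: 1
Add edge (2,5) w=1 -- no cycle. Running total: 2
Add edge (4,5) w=1 -- no cycle. Running total: 3
Add edge (4,6) w=1 -- no cycle. Running total: 4
Add edge (6,7) w=3 -- no cycle. Running total: 7
Add edge (3,4) w=4 -- no cycle. Running total: 11

MST edges: (1,6,w=1), (2,5,w=1), (4,5,w=1), (4,6,w=1), (6,7,w=3), (3,4,w=4)
Total MST weight: 1 + 1 + 1 + 1 + 3 + 4 = 11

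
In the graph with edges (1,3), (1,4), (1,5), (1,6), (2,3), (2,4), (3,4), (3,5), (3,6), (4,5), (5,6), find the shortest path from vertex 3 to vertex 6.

Step 1: Build adjacency list:
  1: 3, 4, 5, 6
  2: 3, 4
  3: 1, 2, 4, 5, 6
  4: 1, 2, 3, 5
  5: 1, 3, 4, 6
  6: 1, 3, 5

Step 2: BFS from vertex 3 to find shortest path to 6:
  vertex 1 reached at distance 1
  vertex 2 reached at distance 1
  vertex 4 reached at distance 1
  vertex 5 reached at distance 1
  vertex 6 reached at distance 1

Step 3: Shortest path: 3 -> 6
Path length: 1 edge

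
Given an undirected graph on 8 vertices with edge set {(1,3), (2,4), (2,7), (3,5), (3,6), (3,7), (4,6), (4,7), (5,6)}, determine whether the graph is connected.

Step 1: Build adjacency list from edges:
  1: 3
  2: 4, 7
  3: 1, 5, 6, 7
  4: 2, 6, 7
  5: 3, 6
  6: 3, 4, 5
  7: 2, 3, 4
  8: (none)

Step 2: Run BFS/DFS from vertex 1:
  Visited: {1, 3, 5, 6, 7, 4, 2}
  Reached 7 of 8 vertices

Step 3: Only 7 of 8 vertices reached. Graph is disconnected.
Connected components: {1, 2, 3, 4, 5, 6, 7}, {8}
Answer: No, the graph is not connected (2 components).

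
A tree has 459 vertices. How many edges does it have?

A tree on n vertices always has exactly n - 1 edges.
For n = 459: edges = 459 - 1 = 458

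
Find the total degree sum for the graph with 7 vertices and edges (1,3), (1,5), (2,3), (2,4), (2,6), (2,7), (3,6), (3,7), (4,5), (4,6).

Step 1: Count edges incident to each vertex:
  deg(1) = 2 (neighbors: 3, 5)
  deg(2) = 4 (neighbors: 3, 4, 6, 7)
  deg(3) = 4 (neighbors: 1, 2, 6, 7)
  deg(4) = 3 (neighbors: 2, 5, 6)
  deg(5) = 2 (neighbors: 1, 4)
  deg(6) = 3 (neighbors: 2, 3, 4)
  deg(7) = 2 (neighbors: 2, 3)

Step 2: Sum all degrees:
  2 + 4 + 4 + 3 + 2 + 3 + 2 = 20

Verification: sum of degrees = 2 * |E| = 2 * 10 = 20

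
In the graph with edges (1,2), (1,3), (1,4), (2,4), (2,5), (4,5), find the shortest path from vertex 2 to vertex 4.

Step 1: Build adjacency list:
  1: 2, 3, 4
  2: 1, 4, 5
  3: 1
  4: 1, 2, 5
  5: 2, 4

Step 2: BFS from vertex 2 to find shortest path to 4:
  vertex 1 reached at distance 1
  vertex 4 reached at distance 1

Step 3: Shortest path: 2 -> 4
Path length: 1 edge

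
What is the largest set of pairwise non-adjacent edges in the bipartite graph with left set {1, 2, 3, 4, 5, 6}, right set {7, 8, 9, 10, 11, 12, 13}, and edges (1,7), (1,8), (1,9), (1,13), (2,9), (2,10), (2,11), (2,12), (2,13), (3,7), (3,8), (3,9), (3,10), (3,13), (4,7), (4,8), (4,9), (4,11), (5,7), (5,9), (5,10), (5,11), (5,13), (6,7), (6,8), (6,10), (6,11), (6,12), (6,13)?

Step 1: List the neighbors of each left vertex:
  1: 7, 8, 9, 13
  2: 9, 10, 11, 12, 13
  3: 7, 8, 9, 10, 13
  4: 7, 8, 9, 11
  5: 7, 9, 10, 11, 13
  6: 7, 8, 10, 11, 12, 13

Step 2: Greedily match left vertices, then look for augmenting paths:
  Match 1 -- 7
  Match 2 -- 9
  Match 3 -- 8
  Match 4 -- 11
  Match 5 -- 10
  Match 6 -- 12
  No augmenting path remains.

Step 3: Verify this is maximum:
  Matching size 6 = min(|L|, |R|) = min(6, 7), which is an upper bound, so this matching is maximum.

Maximum matching: {(1,7), (2,9), (3,8), (4,11), (5,10), (6,12)}
Size: 6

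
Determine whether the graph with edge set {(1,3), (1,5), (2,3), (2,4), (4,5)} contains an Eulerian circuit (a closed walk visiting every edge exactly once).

Step 1: Find the degree of each vertex:
  deg(1) = 2
  deg(2) = 2
  deg(3) = 2
  deg(4) = 2
  deg(5) = 2

Step 2: Count vertices with odd degree:
  All vertices have even degree (0 odd-degree vertices)

Step 3: Apply Euler's theorem:
  - Eulerian circuit exists iff graph is connected and all vertices have even degree
  - Eulerian path exists iff graph is connected and has 0 or 2 odd-degree vertices

Graph is connected with 0 odd-degree vertices.
Both Eulerian circuit and Eulerian path exist.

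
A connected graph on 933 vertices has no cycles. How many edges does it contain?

A tree on n vertices always has exactly n - 1 edges.
For n = 933: edges = 933 - 1 = 932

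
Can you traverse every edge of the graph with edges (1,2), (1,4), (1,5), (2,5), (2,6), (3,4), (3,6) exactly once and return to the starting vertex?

Step 1: Find the degree of each vertex:
  deg(1) = 3
  deg(2) = 3
  deg(3) = 2
  deg(4) = 2
  deg(5) = 2
  deg(6) = 2

Step 2: Count vertices with odd degree:
  Odd-degree vertices: 1, 2 (2 total)

Step 3: Apply Euler's theorem:
  - Eulerian circuit exists iff graph is connected and all vertices have even degree
  - Eulerian path exists iff graph is connected and has 0 or 2 odd-degree vertices

Graph is connected with exactly 2 odd-degree vertices (1, 2).
Eulerian path exists (starting and ending at the odd-degree vertices), but no Eulerian circuit.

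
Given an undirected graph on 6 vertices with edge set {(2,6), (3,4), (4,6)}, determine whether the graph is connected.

Step 1: Build adjacency list from edges:
  1: (none)
  2: 6
  3: 4
  4: 3, 6
  5: (none)
  6: 2, 4

Step 2: Run BFS/DFS from vertex 1:
  Visited: {1}
  Reached 1 of 6 vertices

Step 3: Only 1 of 6 vertices reached. Graph is disconnected.
Connected components: {1}, {2, 3, 4, 6}, {5}
Answer: No, the graph is not connected (3 components).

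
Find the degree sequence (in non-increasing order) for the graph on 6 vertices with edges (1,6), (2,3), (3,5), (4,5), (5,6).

Step 1: Count edges incident to each vertex:
  deg(1) = 1 (neighbors: 6)
  deg(2) = 1 (neighbors: 3)
  deg(3) = 2 (neighbors: 2, 5)
  deg(4) = 1 (neighbors: 5)
  deg(5) = 3 (neighbors: 3, 4, 6)
  deg(6) = 2 (neighbors: 1, 5)

Step 2: Sort degrees in non-increasing order:
  Degrees: [1, 1, 2, 1, 3, 2] -> sorted: [3, 2, 2, 1, 1, 1]

Degree sequence: [3, 2, 2, 1, 1, 1]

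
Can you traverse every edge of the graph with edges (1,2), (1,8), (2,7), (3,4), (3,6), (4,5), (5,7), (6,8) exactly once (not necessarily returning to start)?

Step 1: Find the degree of each vertex:
  deg(1) = 2
  deg(2) = 2
  deg(3) = 2
  deg(4) = 2
  deg(5) = 2
  deg(6) = 2
  deg(7) = 2
  deg(8) = 2

Step 2: Count vertices with odd degree:
  All vertices have even degree (0 odd-degree vertices)

Step 3: Apply Euler's theorem:
  - Eulerian circuit exists iff graph is connected and all vertices have even degree
  - Eulerian path exists iff graph is connected and has 0 or 2 odd-degree vertices

Graph is connected with 0 odd-degree vertices.
Both Eulerian circuit and Eulerian path exist.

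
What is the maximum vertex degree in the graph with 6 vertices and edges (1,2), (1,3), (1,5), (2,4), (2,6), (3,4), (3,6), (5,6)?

Step 1: Count edges incident to each vertex:
  deg(1) = 3 (neighbors: 2, 3, 5)
  deg(2) = 3 (neighbors: 1, 4, 6)
  deg(3) = 3 (neighbors: 1, 4, 6)
  deg(4) = 2 (neighbors: 2, 3)
  deg(5) = 2 (neighbors: 1, 6)
  deg(6) = 3 (neighbors: 2, 3, 5)

Step 2: Find maximum:
  max(3, 3, 3, 2, 2, 3) = 3 (vertex 1)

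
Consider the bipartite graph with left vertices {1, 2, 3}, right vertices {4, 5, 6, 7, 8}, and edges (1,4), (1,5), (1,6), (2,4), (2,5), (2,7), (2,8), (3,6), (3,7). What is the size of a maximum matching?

Step 1: List the neighbors of each left vertex:
  1: 4, 5, 6
  2: 4, 5, 7, 8
  3: 6, 7

Step 2: Greedily match left vertices, then look for augmenting paths:
  Match 1 -- 4
  Match 2 -- 5
  Match 3 -- 6
  No augmenting path remains.

Step 3: Verify this is maximum:
  Matching size 3 = min(|L|, |R|) = min(3, 5), which is an upper bound, so this matching is maximum.

Maximum matching: {(1,4), (2,5), (3,6)}
Size: 3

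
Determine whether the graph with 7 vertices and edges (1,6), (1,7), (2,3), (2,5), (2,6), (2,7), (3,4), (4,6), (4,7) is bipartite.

Step 1: Attempt 2-coloring using BFS:
  Start at vertex 1, assign color 0
  Color vertex 6 with color 1 (neighbor of 1)
  Color vertex 7 with color 1 (neighbor of 1)
  Color vertex 2 with color 0 (neighbor of 6)
  Color vertex 4 with color 0 (neighbor of 6)
  Color vertex 3 with color 1 (neighbor of 2)
  Color vertex 5 with color 1 (neighbor of 2)

Step 2: 2-coloring succeeded. No conflicts found.
  Set A (color 0): {1, 2, 4}
  Set B (color 1): {3, 5, 6, 7}

The graph is bipartite with partition {1, 2, 4}, {3, 5, 6, 7}.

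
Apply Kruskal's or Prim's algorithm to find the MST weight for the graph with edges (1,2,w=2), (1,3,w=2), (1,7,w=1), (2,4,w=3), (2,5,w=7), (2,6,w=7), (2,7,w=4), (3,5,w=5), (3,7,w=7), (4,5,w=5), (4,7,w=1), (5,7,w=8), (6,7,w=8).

Apply Kruskal's algorithm (sort edges by weight, add if no cycle):

Sorted edges by weight:
  (1,7) w=1
  (4,7) w=1
  (1,2) w=2
  (1,3) w=2
  (2,4) w=3
  (2,7) w=4
  (3,5) w=5
  (4,5) w=5
  (2,6) w=7
  (2,5) w=7
  (3,7) w=7
  (5,7) w=8
  (6,7) w=8

Add edge (1,7) w=1 -- no cycle. Running total: 1
Add edge (4,7) w=1 -- no cycle. Running total: 2
Add edge (1,2) w=2 -- no cycle. Running total: 4
Add edge (1,3) w=2 -- no cycle. Running total: 6
Skip edge (2,4) w=3 -- would create cycle
Skip edge (2,7) w=4 -- would create cycle
Add edge (3,5) w=5 -- no cycle. Running total: 11
Skip edge (4,5) w=5 -- would create cycle
Add edge (2,6) w=7 -- no cycle. Running total: 18

MST edges: (1,7,w=1), (4,7,w=1), (1,2,w=2), (1,3,w=2), (3,5,w=5), (2,6,w=7)
Total MST weight: 1 + 1 + 2 + 2 + 5 + 7 = 18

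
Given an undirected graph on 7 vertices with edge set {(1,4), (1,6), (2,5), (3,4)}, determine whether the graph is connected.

Step 1: Build adjacency list from edges:
  1: 4, 6
  2: 5
  3: 4
  4: 1, 3
  5: 2
  6: 1
  7: (none)

Step 2: Run BFS/DFS from vertex 1:
  Visited: {1, 4, 6, 3}
  Reached 4 of 7 vertices

Step 3: Only 4 of 7 vertices reached. Graph is disconnected.
Connected components: {1, 3, 4, 6}, {2, 5}, {7}
Answer: No, the graph is not connected (3 components).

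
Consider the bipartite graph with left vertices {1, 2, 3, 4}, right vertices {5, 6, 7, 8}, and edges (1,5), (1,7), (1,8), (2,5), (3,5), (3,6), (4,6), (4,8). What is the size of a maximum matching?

Step 1: List the neighbors of each left vertex:
  1: 5, 7, 8
  2: 5
  3: 5, 6
  4: 6, 8

Step 2: Greedily match left vertices, then look for augmenting paths:
  Match 1 -- 7
  Match 2 -- 5
  Match 3 -- 6
  Match 4 -- 8
  No augmenting path remains.

Step 3: Verify this is maximum:
  Matching size 4 = min(|L|, |R|) = min(4, 4), which is an upper bound, so this matching is maximum.

Maximum matching: {(1,7), (2,5), (3,6), (4,8)}
Size: 4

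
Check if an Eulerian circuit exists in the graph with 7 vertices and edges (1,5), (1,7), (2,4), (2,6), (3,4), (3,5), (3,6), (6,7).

Step 1: Find the degree of each vertex:
  deg(1) = 2
  deg(2) = 2
  deg(3) = 3
  deg(4) = 2
  deg(5) = 2
  deg(6) = 3
  deg(7) = 2

Step 2: Count vertices with odd degree:
  Odd-degree vertices: 3, 6 (2 total)

Step 3: Apply Euler's theorem:
  - Eulerian circuit exists iff graph is connected and all vertices have even degree
  - Eulerian path exists iff graph is connected and has 0 or 2 odd-degree vertices

Graph is connected with exactly 2 odd-degree vertices (3, 6).
Eulerian path exists (starting and ending at the odd-degree vertices), but no Eulerian circuit.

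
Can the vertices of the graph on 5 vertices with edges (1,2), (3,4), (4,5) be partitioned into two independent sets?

Step 1: Attempt 2-coloring using BFS:
  Start at vertex 1, assign color 0
  Color vertex 2 with color 1 (neighbor of 1)
  Start new component at vertex 3, assign color 0
  Color vertex 4 with color 1 (neighbor of 3)
  Color vertex 5 with color 0 (neighbor of 4)

Step 2: 2-coloring succeeded. No conflicts found.
  Set A (color 0): {1, 3, 5}
  Set B (color 1): {2, 4}

The graph is bipartite with partition {1, 3, 5}, {2, 4}.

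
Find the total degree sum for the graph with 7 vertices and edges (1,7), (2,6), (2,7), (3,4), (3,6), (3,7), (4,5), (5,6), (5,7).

Step 1: Count edges incident to each vertex:
  deg(1) = 1 (neighbors: 7)
  deg(2) = 2 (neighbors: 6, 7)
  deg(3) = 3 (neighbors: 4, 6, 7)
  deg(4) = 2 (neighbors: 3, 5)
  deg(5) = 3 (neighbors: 4, 6, 7)
  deg(6) = 3 (neighbors: 2, 3, 5)
  deg(7) = 4 (neighbors: 1, 2, 3, 5)

Step 2: Sum all degrees:
  1 + 2 + 3 + 2 + 3 + 3 + 4 = 18

Verification: sum of degrees = 2 * |E| = 2 * 9 = 18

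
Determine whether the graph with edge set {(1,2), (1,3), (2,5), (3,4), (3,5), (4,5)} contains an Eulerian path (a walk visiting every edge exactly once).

Step 1: Find the degree of each vertex:
  deg(1) = 2
  deg(2) = 2
  deg(3) = 3
  deg(4) = 2
  deg(5) = 3

Step 2: Count vertices with odd degree:
  Odd-degree vertices: 3, 5 (2 total)

Step 3: Apply Euler's theorem:
  - Eulerian circuit exists iff graph is connected and all vertices have even degree
  - Eulerian path exists iff graph is connected and has 0 or 2 odd-degree vertices

Graph is connected with exactly 2 odd-degree vertices (3, 5).
Eulerian path exists (starting and ending at the odd-degree vertices), but no Eulerian circuit.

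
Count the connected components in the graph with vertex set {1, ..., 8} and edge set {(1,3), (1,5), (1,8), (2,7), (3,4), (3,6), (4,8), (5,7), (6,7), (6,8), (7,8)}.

Step 1: Build adjacency list from edges:
  1: 3, 5, 8
  2: 7
  3: 1, 4, 6
  4: 3, 8
  5: 1, 7
  6: 3, 7, 8
  7: 2, 5, 6, 8
  8: 1, 4, 6, 7

Step 2: Run BFS/DFS from vertex 1:
  Visited: {1, 3, 5, 8, 4, 6, 7, 2}
  Reached 8 of 8 vertices

Step 3: All 8 vertices reached from vertex 1, so the graph is connected.
Number of connected components: 1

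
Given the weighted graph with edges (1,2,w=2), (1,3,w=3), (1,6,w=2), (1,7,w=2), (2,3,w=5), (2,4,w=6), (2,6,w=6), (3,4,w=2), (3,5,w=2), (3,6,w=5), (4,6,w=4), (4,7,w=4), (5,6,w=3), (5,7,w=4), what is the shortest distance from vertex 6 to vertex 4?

Step 1: Build adjacency list with weights:
  1: 2(w=2), 3(w=3), 6(w=2), 7(w=2)
  2: 1(w=2), 3(w=5), 4(w=6), 6(w=6)
  3: 1(w=3), 2(w=5), 4(w=2), 5(w=2), 6(w=5)
  4: 2(w=6), 3(w=2), 6(w=4), 7(w=4)
  5: 3(w=2), 6(w=3), 7(w=4)
  6: 1(w=2), 2(w=6), 3(w=5), 4(w=4), 5(w=3)
  7: 1(w=2), 4(w=4), 5(w=4)

Step 2: Apply Dijkstra's algorithm from vertex 6:
  Visit vertex 6 (distance=0)
    Update dist[1] = 2
    Update dist[2] = 6
    Update dist[3] = 5
    Update dist[4] = 4
    Update dist[5] = 3
  Visit vertex 1 (distance=2)
    Update dist[2] = 4
    Update dist[7] = 4
  Visit vertex 5 (distance=3)
  Visit vertex 2 (distance=4)
  Visit vertex 4 (distance=4)

Step 3: Shortest path: 6 -> 4
Total weight: 4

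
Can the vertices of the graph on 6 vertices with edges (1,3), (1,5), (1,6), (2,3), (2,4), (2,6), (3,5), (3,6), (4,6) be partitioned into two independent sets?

Step 1: Attempt 2-coloring using BFS:
  Start at vertex 1, assign color 0
  Color vertex 3 with color 1 (neighbor of 1)
  Color vertex 5 with color 1 (neighbor of 1)
  Color vertex 6 with color 1 (neighbor of 1)
  Color vertex 2 with color 0 (neighbor of 3)

Step 2: Conflict found! Vertices 3 and 5 are adjacent but have the same color.
This means the graph contains an odd cycle.

The graph is NOT bipartite.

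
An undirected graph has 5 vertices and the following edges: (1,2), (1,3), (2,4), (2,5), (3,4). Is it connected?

Step 1: Build adjacency list from edges:
  1: 2, 3
  2: 1, 4, 5
  3: 1, 4
  4: 2, 3
  5: 2

Step 2: Run BFS/DFS from vertex 1:
  Visited: {1, 2, 3, 4, 5}
  Reached 5 of 5 vertices

Step 3: All 5 vertices reached from vertex 1, so the graph is connected.
Answer: Yes, the graph is connected.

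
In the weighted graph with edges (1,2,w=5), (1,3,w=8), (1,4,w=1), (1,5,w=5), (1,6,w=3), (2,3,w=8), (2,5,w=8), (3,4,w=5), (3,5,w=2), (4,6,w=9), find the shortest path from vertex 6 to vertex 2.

Step 1: Build adjacency list with weights:
  1: 2(w=5), 3(w=8), 4(w=1), 5(w=5), 6(w=3)
  2: 1(w=5), 3(w=8), 5(w=8)
  3: 1(w=8), 2(w=8), 4(w=5), 5(w=2)
  4: 1(w=1), 3(w=5), 6(w=9)
  5: 1(w=5), 2(w=8), 3(w=2)
  6: 1(w=3), 4(w=9)

Step 2: Apply Dijkstra's algorithm from vertex 6:
  Visit vertex 6 (distance=0)
    Update dist[1] = 3
    Update dist[4] = 9
  Visit vertex 1 (distance=3)
    Update dist[2] = 8
    Update dist[3] = 11
    Update dist[4] = 4
    Update dist[5] = 8
  Visit vertex 4 (distance=4)
    Update dist[3] = 9
  Visit vertex 2 (distance=8)

Step 3: Shortest path: 6 -> 1 -> 2
Total weight: 3 + 5 = 8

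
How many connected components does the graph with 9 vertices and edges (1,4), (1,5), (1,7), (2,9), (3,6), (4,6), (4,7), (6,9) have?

Step 1: Build adjacency list from edges:
  1: 4, 5, 7
  2: 9
  3: 6
  4: 1, 6, 7
  5: 1
  6: 3, 4, 9
  7: 1, 4
  8: (none)
  9: 2, 6

Step 2: Run BFS/DFS from vertex 1:
  Visited: {1, 4, 5, 7, 6, 3, 9, 2}
  Reached 8 of 9 vertices

Step 3: Only 8 of 9 vertices reached. Graph is disconnected.
Connected components: {1, 2, 3, 4, 5, 6, 7, 9}, {8}
Number of connected components: 2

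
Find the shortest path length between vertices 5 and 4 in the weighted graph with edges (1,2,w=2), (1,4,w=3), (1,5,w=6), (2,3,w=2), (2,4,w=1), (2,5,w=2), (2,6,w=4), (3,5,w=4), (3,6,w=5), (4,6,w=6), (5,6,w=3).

Step 1: Build adjacency list with weights:
  1: 2(w=2), 4(w=3), 5(w=6)
  2: 1(w=2), 3(w=2), 4(w=1), 5(w=2), 6(w=4)
  3: 2(w=2), 5(w=4), 6(w=5)
  4: 1(w=3), 2(w=1), 6(w=6)
  5: 1(w=6), 2(w=2), 3(w=4), 6(w=3)
  6: 2(w=4), 3(w=5), 4(w=6), 5(w=3)

Step 2: Apply Dijkstra's algorithm from vertex 5:
  Visit vertex 5 (distance=0)
    Update dist[1] = 6
    Update dist[2] = 2
    Update dist[3] = 4
    Update dist[6] = 3
  Visit vertex 2 (distance=2)
    Update dist[1] = 4
    Update dist[4] = 3
  Visit vertex 4 (distance=3)

Step 3: Shortest path: 5 -> 2 -> 4
Total weight: 2 + 1 = 3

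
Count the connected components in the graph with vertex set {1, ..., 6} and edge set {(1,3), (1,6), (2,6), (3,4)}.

Step 1: Build adjacency list from edges:
  1: 3, 6
  2: 6
  3: 1, 4
  4: 3
  5: (none)
  6: 1, 2

Step 2: Run BFS/DFS from vertex 1:
  Visited: {1, 3, 6, 4, 2}
  Reached 5 of 6 vertices

Step 3: Only 5 of 6 vertices reached. Graph is disconnected.
Connected components: {1, 2, 3, 4, 6}, {5}
Number of connected components: 2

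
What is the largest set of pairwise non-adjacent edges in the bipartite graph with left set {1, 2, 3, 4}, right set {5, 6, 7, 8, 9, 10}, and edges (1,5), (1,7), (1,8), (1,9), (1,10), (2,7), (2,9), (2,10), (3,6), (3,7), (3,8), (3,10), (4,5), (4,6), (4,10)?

Step 1: List the neighbors of each left vertex:
  1: 5, 7, 8, 9, 10
  2: 7, 9, 10
  3: 6, 7, 8, 10
  4: 5, 6, 10

Step 2: Greedily match left vertices, then look for augmenting paths:
  Match 1 -- 5
  Match 2 -- 7
  Match 3 -- 6
  Match 4 -- 10
  No augmenting path remains.

Step 3: Verify this is maximum:
  Matching size 4 = min(|L|, |R|) = min(4, 6), which is an upper bound, so this matching is maximum.

Maximum matching: {(1,5), (2,7), (3,6), (4,10)}
Size: 4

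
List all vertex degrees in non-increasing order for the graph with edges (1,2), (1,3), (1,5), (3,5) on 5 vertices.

Step 1: Count edges incident to each vertex:
  deg(1) = 3 (neighbors: 2, 3, 5)
  deg(2) = 1 (neighbors: 1)
  deg(3) = 2 (neighbors: 1, 5)
  deg(4) = 0 (neighbors: none)
  deg(5) = 2 (neighbors: 1, 3)

Step 2: Sort degrees in non-increasing order:
  Degrees: [3, 1, 2, 0, 2] -> sorted: [3, 2, 2, 1, 0]

Degree sequence: [3, 2, 2, 1, 0]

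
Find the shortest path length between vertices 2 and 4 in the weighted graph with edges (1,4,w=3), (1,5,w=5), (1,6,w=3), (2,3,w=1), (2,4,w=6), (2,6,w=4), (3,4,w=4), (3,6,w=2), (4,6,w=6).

Step 1: Build adjacency list with weights:
  1: 4(w=3), 5(w=5), 6(w=3)
  2: 3(w=1), 4(w=6), 6(w=4)
  3: 2(w=1), 4(w=4), 6(w=2)
  4: 1(w=3), 2(w=6), 3(w=4), 6(w=6)
  5: 1(w=5)
  6: 1(w=3), 2(w=4), 3(w=2), 4(w=6)

Step 2: Apply Dijkstra's algorithm from vertex 2:
  Visit vertex 2 (distance=0)
    Update dist[3] = 1
    Update dist[4] = 6
    Update dist[6] = 4
  Visit vertex 3 (distance=1)
    Update dist[4] = 5
    Update dist[6] = 3
  Visit vertex 6 (distance=3)
    Update dist[1] = 6
  Visit vertex 4 (distance=5)

Step 3: Shortest path: 2 -> 3 -> 4
Total weight: 1 + 4 = 5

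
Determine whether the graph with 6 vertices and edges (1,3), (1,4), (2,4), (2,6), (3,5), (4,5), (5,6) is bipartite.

Step 1: Attempt 2-coloring using BFS:
  Start at vertex 1, assign color 0
  Color vertex 3 with color 1 (neighbor of 1)
  Color vertex 4 with color 1 (neighbor of 1)
  Color vertex 5 with color 0 (neighbor of 3)
  Color vertex 2 with color 0 (neighbor of 4)
  Color vertex 6 with color 1 (neighbor of 5)

Step 2: 2-coloring succeeded. No conflicts found.
  Set A (color 0): {1, 2, 5}
  Set B (color 1): {3, 4, 6}

The graph is bipartite with partition {1, 2, 5}, {3, 4, 6}.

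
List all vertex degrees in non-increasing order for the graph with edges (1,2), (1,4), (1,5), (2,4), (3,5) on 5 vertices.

Step 1: Count edges incident to each vertex:
  deg(1) = 3 (neighbors: 2, 4, 5)
  deg(2) = 2 (neighbors: 1, 4)
  deg(3) = 1 (neighbors: 5)
  deg(4) = 2 (neighbors: 1, 2)
  deg(5) = 2 (neighbors: 1, 3)

Step 2: Sort degrees in non-increasing order:
  Degrees: [3, 2, 1, 2, 2] -> sorted: [3, 2, 2, 2, 1]

Degree sequence: [3, 2, 2, 2, 1]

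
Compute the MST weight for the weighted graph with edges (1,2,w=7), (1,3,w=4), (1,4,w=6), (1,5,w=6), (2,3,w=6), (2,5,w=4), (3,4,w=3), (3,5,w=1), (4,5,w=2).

Apply Kruskal's algorithm (sort edges by weight, add if no cycle):

Sorted edges by weight:
  (3,5) w=1
  (4,5) w=2
  (3,4) w=3
  (1,3) w=4
  (2,5) w=4
  (1,4) w=6
  (1,5) w=6
  (2,3) w=6
  (1,2) w=7

Add edge (3,5) w=1 -- no cycle. Running total: 1
Add edge (4,5) w=2 -- no cycle. Running total: 3
Skip edge (3,4) w=3 -- would create cycle
Add edge (1,3) w=4 -- no cycle. Running total: 7
Add edge (2,5) w=4 -- no cycle. Running total: 11

MST edges: (3,5,w=1), (4,5,w=2), (1,3,w=4), (2,5,w=4)
Total MST weight: 1 + 2 + 4 + 4 = 11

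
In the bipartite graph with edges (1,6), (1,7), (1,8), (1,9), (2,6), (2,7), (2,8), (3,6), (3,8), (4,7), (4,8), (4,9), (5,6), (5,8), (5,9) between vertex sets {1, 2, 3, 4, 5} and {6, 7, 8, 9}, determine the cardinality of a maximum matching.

Step 1: List the neighbors of each left vertex:
  1: 6, 7, 8, 9
  2: 6, 7, 8
  3: 6, 8
  4: 7, 8, 9
  5: 6, 8, 9

Step 2: Greedily match left vertices, then look for augmenting paths:
  Match 1 -- 6
  Match 2 -- 7
  Match 3 -- 8
  Match 4 -- 9
  No augmenting path remains.

Step 3: Verify this is maximum:
  Matching size 4 = min(|L|, |R|) = min(5, 4), which is an upper bound, so this matching is maximum.

Maximum matching: {(1,6), (2,7), (3,8), (4,9)}
Size: 4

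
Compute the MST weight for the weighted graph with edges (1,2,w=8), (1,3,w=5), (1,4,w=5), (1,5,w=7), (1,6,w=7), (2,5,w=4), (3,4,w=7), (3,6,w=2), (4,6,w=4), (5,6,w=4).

Apply Kruskal's algorithm (sort edges by weight, add if no cycle):

Sorted edges by weight:
  (3,6) w=2
  (2,5) w=4
  (4,6) w=4
  (5,6) w=4
  (1,3) w=5
  (1,4) w=5
  (1,6) w=7
  (1,5) w=7
  (3,4) w=7
  (1,2) w=8

Add edge (3,6) w=2 -- no cycle. Running total: 2
Add edge (2,5) w=4 -- no cycle. Running total: 6
Add edge (4,6) w=4 -- no cycle. Running total: 10
Add edge (5,6) w=4 -- no cycle. Running total: 14
Add edge (1,3) w=5 -- no cycle. Running total: 19

MST edges: (3,6,w=2), (2,5,w=4), (4,6,w=4), (5,6,w=4), (1,3,w=5)
Total MST weight: 2 + 4 + 4 + 4 + 5 = 19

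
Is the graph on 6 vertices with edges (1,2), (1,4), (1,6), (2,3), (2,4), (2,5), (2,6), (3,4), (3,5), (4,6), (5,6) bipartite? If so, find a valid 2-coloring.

Step 1: Attempt 2-coloring using BFS:
  Start at vertex 1, assign color 0
  Color vertex 2 with color 1 (neighbor of 1)
  Color vertex 4 with color 1 (neighbor of 1)
  Color vertex 6 with color 1 (neighbor of 1)
  Color vertex 3 with color 0 (neighbor of 2)

Step 2: Conflict found! Vertices 2 and 4 are adjacent but have the same color.
This means the graph contains an odd cycle.

The graph is NOT bipartite.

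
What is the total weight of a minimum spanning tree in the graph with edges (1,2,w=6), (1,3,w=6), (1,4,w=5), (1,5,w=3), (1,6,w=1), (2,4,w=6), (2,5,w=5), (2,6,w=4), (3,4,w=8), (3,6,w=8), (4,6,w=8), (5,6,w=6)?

Apply Kruskal's algorithm (sort edges by weight, add if no cycle):

Sorted edges by weight:
  (1,6) w=1
  (1,5) w=3
  (2,6) w=4
  (1,4) w=5
  (2,5) w=5
  (1,2) w=6
  (1,3) w=6
  (2,4) w=6
  (5,6) w=6
  (3,4) w=8
  (3,6) w=8
  (4,6) w=8

Add edge (1,6) w=1 -- no cycle. Running total: 1
Add edge (1,5) w=3 -- no cycle. Running total: 4
Add edge (2,6) w=4 -- no cycle. Running total: 8
Add edge (1,4) w=5 -- no cycle. Running total: 13
Skip edge (2,5) w=5 -- would create cycle
Skip edge (1,2) w=6 -- would create cycle
Add edge (1,3) w=6 -- no cycle. Running total: 19

MST edges: (1,6,w=1), (1,5,w=3), (2,6,w=4), (1,4,w=5), (1,3,w=6)
Total MST weight: 1 + 3 + 4 + 5 + 6 = 19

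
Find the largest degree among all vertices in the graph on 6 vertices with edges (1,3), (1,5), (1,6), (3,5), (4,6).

Step 1: Count edges incident to each vertex:
  deg(1) = 3 (neighbors: 3, 5, 6)
  deg(2) = 0 (neighbors: none)
  deg(3) = 2 (neighbors: 1, 5)
  deg(4) = 1 (neighbors: 6)
  deg(5) = 2 (neighbors: 1, 3)
  deg(6) = 2 (neighbors: 1, 4)

Step 2: Find maximum:
  max(3, 0, 2, 1, 2, 2) = 3 (vertex 1)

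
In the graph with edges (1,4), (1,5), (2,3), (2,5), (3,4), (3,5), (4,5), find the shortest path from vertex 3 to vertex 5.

Step 1: Build adjacency list:
  1: 4, 5
  2: 3, 5
  3: 2, 4, 5
  4: 1, 3, 5
  5: 1, 2, 3, 4

Step 2: BFS from vertex 3 to find shortest path to 5:
  vertex 2 reached at distance 1
  vertex 4 reached at distance 1
  vertex 5 reached at distance 1

Step 3: Shortest path: 3 -> 5
Path length: 1 edge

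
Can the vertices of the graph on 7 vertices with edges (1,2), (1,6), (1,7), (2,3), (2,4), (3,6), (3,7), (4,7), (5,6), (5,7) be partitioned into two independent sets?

Step 1: Attempt 2-coloring using BFS:
  Start at vertex 1, assign color 0
  Color vertex 2 with color 1 (neighbor of 1)
  Color vertex 6 with color 1 (neighbor of 1)
  Color vertex 7 with color 1 (neighbor of 1)
  Color vertex 3 with color 0 (neighbor of 2)
  Color vertex 4 with color 0 (neighbor of 2)
  Color vertex 5 with color 0 (neighbor of 6)

Step 2: 2-coloring succeeded. No conflicts found.
  Set A (color 0): {1, 3, 4, 5}
  Set B (color 1): {2, 6, 7}

The graph is bipartite with partition {1, 3, 4, 5}, {2, 6, 7}.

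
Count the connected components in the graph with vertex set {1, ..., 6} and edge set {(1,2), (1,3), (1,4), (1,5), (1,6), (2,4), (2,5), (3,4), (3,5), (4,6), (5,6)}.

Step 1: Build adjacency list from edges:
  1: 2, 3, 4, 5, 6
  2: 1, 4, 5
  3: 1, 4, 5
  4: 1, 2, 3, 6
  5: 1, 2, 3, 6
  6: 1, 4, 5

Step 2: Run BFS/DFS from vertex 1:
  Visited: {1, 2, 3, 4, 5, 6}
  Reached 6 of 6 vertices

Step 3: All 6 vertices reached from vertex 1, so the graph is connected.
Number of connected components: 1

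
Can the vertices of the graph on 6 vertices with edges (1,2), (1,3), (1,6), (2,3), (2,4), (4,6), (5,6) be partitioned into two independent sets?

Step 1: Attempt 2-coloring using BFS:
  Start at vertex 1, assign color 0
  Color vertex 2 with color 1 (neighbor of 1)
  Color vertex 3 with color 1 (neighbor of 1)
  Color vertex 6 with color 1 (neighbor of 1)

Step 2: Conflict found! Vertices 2 and 3 are adjacent but have the same color.
This means the graph contains an odd cycle.

The graph is NOT bipartite.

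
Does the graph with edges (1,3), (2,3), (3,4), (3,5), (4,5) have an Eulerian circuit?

Step 1: Find the degree of each vertex:
  deg(1) = 1
  deg(2) = 1
  deg(3) = 4
  deg(4) = 2
  deg(5) = 2

Step 2: Count vertices with odd degree:
  Odd-degree vertices: 1, 2 (2 total)

Step 3: Apply Euler's theorem:
  - Eulerian circuit exists iff graph is connected and all vertices have even degree
  - Eulerian path exists iff graph is connected and has 0 or 2 odd-degree vertices

Graph is connected with exactly 2 odd-degree vertices (1, 2).
Eulerian path exists (starting and ending at the odd-degree vertices), but no Eulerian circuit.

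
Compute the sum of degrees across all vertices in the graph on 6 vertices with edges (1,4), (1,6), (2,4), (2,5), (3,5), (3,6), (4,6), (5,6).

Step 1: Count edges incident to each vertex:
  deg(1) = 2 (neighbors: 4, 6)
  deg(2) = 2 (neighbors: 4, 5)
  deg(3) = 2 (neighbors: 5, 6)
  deg(4) = 3 (neighbors: 1, 2, 6)
  deg(5) = 3 (neighbors: 2, 3, 6)
  deg(6) = 4 (neighbors: 1, 3, 4, 5)

Step 2: Sum all degrees:
  2 + 2 + 2 + 3 + 3 + 4 = 16

Verification: sum of degrees = 2 * |E| = 2 * 8 = 16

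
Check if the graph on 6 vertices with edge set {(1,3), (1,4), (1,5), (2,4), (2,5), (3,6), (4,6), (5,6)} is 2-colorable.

Step 1: Attempt 2-coloring using BFS:
  Start at vertex 1, assign color 0
  Color vertex 3 with color 1 (neighbor of 1)
  Color vertex 4 with color 1 (neighbor of 1)
  Color vertex 5 with color 1 (neighbor of 1)
  Color vertex 6 with color 0 (neighbor of 3)
  Color vertex 2 with color 0 (neighbor of 4)

Step 2: 2-coloring succeeded. No conflicts found.
  Set A (color 0): {1, 2, 6}
  Set B (color 1): {3, 4, 5}

The graph is bipartite with partition {1, 2, 6}, {3, 4, 5}.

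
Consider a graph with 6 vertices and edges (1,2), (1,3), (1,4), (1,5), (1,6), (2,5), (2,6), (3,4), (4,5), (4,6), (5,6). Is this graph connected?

Step 1: Build adjacency list from edges:
  1: 2, 3, 4, 5, 6
  2: 1, 5, 6
  3: 1, 4
  4: 1, 3, 5, 6
  5: 1, 2, 4, 6
  6: 1, 2, 4, 5

Step 2: Run BFS/DFS from vertex 1:
  Visited: {1, 2, 3, 4, 5, 6}
  Reached 6 of 6 vertices

Step 3: All 6 vertices reached from vertex 1, so the graph is connected.
Answer: Yes, the graph is connected.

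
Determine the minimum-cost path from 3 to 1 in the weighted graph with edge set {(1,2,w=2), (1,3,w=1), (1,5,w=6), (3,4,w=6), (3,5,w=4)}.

Step 1: Build adjacency list with weights:
  1: 2(w=2), 3(w=1), 5(w=6)
  2: 1(w=2)
  3: 1(w=1), 4(w=6), 5(w=4)
  4: 3(w=6)
  5: 1(w=6), 3(w=4)

Step 2: Apply Dijkstra's algorithm from vertex 3:
  Visit vertex 3 (distance=0)
    Update dist[1] = 1
    Update dist[4] = 6
    Update dist[5] = 4
  Visit vertex 1 (distance=1)
    Update dist[2] = 3

Step 3: Shortest path: 3 -> 1
Total weight: 1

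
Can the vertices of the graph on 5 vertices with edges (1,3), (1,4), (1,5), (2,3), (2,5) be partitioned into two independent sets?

Step 1: Attempt 2-coloring using BFS:
  Start at vertex 1, assign color 0
  Color vertex 3 with color 1 (neighbor of 1)
  Color vertex 4 with color 1 (neighbor of 1)
  Color vertex 5 with color 1 (neighbor of 1)
  Color vertex 2 with color 0 (neighbor of 3)

Step 2: 2-coloring succeeded. No conflicts found.
  Set A (color 0): {1, 2}
  Set B (color 1): {3, 4, 5}

The graph is bipartite with partition {1, 2}, {3, 4, 5}.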